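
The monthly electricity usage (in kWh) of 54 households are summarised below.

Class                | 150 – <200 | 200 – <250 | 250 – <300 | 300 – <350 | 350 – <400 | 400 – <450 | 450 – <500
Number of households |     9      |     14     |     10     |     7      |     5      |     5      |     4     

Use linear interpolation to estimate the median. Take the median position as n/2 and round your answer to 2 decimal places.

Cumulative frequencies: 9, 23, 33, 40, 45, 50, 54
n = 54; position = n/2 = 27.
This falls in the class 250 – <300: L = 250, F = 23, f = 10, h = 50.
Median ≈ 250 + ((27 − 23) / 10) × 50 = 270.0000

270.00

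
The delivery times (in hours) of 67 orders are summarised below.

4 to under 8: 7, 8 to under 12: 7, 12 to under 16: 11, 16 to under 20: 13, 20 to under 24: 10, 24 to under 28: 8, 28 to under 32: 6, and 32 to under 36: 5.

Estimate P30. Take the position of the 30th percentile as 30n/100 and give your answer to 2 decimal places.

14.22

Cumulative frequencies: 7, 14, 25, 38, 48, 56, 62, 67
n = 67; position = 30n/100 = 20.1.
This falls in the class 12 to under 16: L = 12, F = 14, f = 11, h = 4.
30th percentile ≈ 12 + ((20.1 − 14) / 11) × 4 = 14.2182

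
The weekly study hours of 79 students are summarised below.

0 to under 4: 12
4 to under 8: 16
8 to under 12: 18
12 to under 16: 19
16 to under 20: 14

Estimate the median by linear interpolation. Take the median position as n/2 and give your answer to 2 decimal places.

10.56

Cumulative frequencies: 12, 28, 46, 65, 79
n = 79; position = n/2 = 39.5.
This falls in the class 8 to under 12: L = 8, F = 28, f = 18, h = 4.
Median ≈ 8 + ((39.5 − 28) / 18) × 4 = 10.5556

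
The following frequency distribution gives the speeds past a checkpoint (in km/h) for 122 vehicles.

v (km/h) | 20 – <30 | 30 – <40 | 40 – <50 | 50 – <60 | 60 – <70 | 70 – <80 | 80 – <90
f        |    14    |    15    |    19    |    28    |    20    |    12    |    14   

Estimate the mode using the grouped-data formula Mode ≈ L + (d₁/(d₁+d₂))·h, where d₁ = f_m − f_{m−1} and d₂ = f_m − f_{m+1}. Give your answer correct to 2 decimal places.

Modal class: 50 – <60 (highest frequency 28).
d₁ = 28 − 19 = 9, d₂ = 28 − 20 = 8
Mode ≈ 50 + (9/(9+8)) × 10 = 50 + 5.2941 = 55.2941

55.29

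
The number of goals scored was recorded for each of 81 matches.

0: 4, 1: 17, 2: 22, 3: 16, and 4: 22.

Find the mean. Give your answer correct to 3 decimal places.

2.432

Values: 0, 1, 2, 3, 4
Σfx = 4×0 + 17×1 + 22×2 + 16×3 + 22×4 = 197
n = Σf = 81
Mean = 197 / 81 = 2.4321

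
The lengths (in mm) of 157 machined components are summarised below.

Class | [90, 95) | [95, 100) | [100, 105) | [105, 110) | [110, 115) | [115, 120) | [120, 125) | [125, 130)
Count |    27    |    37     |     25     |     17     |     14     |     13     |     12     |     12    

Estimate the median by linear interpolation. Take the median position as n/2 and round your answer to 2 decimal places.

102.90

Cumulative frequencies: 27, 64, 89, 106, 120, 133, 145, 157
n = 157; position = n/2 = 78.5.
This falls in the class [100, 105): L = 100, F = 64, f = 25, h = 5.
Median ≈ 100 + ((78.5 − 64) / 25) × 5 = 102.9000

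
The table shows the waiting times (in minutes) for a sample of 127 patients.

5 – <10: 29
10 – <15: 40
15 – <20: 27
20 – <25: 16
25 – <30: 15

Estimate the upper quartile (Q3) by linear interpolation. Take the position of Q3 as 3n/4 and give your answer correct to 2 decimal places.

19.86

Cumulative frequencies: 29, 69, 96, 112, 127
n = 127; position = 3n/4 = 95.25.
This falls in the class 15 – <20: L = 15, F = 69, f = 27, h = 5.
Upper quartile ≈ 15 + ((95.25 − 69) / 27) × 5 = 19.8611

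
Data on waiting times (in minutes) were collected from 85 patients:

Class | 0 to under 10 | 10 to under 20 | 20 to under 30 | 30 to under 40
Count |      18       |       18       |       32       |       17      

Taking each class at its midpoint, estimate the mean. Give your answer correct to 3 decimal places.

20.647

Midpoints: 5, 15, 25, 35
Σfm = 18×5 + 18×15 + 32×25 + 17×35 = 1755
n = Σf = 85
Mean = 1755 / 85 = 20.6471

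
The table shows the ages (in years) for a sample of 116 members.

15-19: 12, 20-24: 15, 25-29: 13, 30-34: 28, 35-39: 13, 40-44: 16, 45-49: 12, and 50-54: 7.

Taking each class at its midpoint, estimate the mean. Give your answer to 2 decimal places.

33.29

Midpoints: 17, 22, 27, 32, 37, 42, 47, 52
Σfm = 12×17 + 15×22 + 13×27 + 28×32 + 13×37 + 16×42 + 12×47 + 7×52 = 3862
n = Σf = 116
Mean = 3862 / 116 = 33.2931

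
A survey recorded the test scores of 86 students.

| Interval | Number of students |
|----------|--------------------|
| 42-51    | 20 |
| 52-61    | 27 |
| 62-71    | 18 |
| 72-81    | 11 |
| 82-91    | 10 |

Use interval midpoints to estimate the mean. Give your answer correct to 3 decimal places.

62.314

Midpoints: 46.5, 56.5, 66.5, 76.5, 86.5
Σfm = 20×46.5 + 27×56.5 + 18×66.5 + 11×76.5 + 10×86.5 = 5359
n = Σf = 86
Mean = 5359 / 86 = 62.3140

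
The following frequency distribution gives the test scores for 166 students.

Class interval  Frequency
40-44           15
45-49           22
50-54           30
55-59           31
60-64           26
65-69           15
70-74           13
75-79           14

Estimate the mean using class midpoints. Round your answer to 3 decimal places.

57.964

Midpoints: 42, 47, 52, 57, 62, 67, 72, 77
Σfm = 15×42 + 22×47 + 30×52 + 31×57 + 26×62 + 15×67 + 13×72 + 14×77 = 9622
n = Σf = 166
Mean = 9622 / 166 = 57.9639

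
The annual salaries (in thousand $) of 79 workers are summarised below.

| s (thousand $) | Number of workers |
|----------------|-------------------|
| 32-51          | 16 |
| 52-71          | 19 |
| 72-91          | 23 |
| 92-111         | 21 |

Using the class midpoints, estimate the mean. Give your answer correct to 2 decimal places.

Midpoints: 41.5, 61.5, 81.5, 101.5
Σfm = 16×41.5 + 19×61.5 + 23×81.5 + 21×101.5 = 5838.5
n = Σf = 79
Mean = 5838.5 / 79 = 73.9051

73.91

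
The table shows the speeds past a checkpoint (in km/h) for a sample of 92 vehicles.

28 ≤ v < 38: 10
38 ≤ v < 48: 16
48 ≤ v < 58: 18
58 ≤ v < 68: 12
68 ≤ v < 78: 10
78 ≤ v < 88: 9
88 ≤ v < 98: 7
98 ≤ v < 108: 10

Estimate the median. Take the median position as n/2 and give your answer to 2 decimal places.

59.67

Cumulative frequencies: 10, 26, 44, 56, 66, 75, 82, 92
n = 92; position = n/2 = 46.
This falls in the class 58 ≤ v < 68: L = 58, F = 44, f = 12, h = 10.
Median ≈ 58 + ((46 − 44) / 12) × 10 = 59.6667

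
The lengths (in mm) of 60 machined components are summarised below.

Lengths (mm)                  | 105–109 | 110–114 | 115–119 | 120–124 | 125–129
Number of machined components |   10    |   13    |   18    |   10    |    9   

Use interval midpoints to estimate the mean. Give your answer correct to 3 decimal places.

Midpoints: 107, 112, 117, 122, 127
Σfm = 10×107 + 13×112 + 18×117 + 10×122 + 9×127 = 6995
n = Σf = 60
Mean = 6995 / 60 = 116.5833

116.583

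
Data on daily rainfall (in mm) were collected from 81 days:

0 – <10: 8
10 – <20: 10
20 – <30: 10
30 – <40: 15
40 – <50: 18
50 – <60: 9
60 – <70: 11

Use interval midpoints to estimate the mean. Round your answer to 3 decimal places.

Midpoints: 5, 15, 25, 35, 45, 55, 65
Σfm = 8×5 + 10×15 + 10×25 + 15×35 + 18×45 + 9×55 + 11×65 = 2985
n = Σf = 81
Mean = 2985 / 81 = 36.8519

36.852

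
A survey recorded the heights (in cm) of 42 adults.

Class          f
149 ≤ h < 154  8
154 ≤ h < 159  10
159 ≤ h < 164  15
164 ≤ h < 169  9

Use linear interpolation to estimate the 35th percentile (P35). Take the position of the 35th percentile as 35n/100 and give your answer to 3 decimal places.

Cumulative frequencies: 8, 18, 33, 42
n = 42; position = 35n/100 = 14.7.
This falls in the class 154 ≤ h < 159: L = 154, F = 8, f = 10, h = 5.
35th percentile ≈ 154 + ((14.7 − 8) / 10) × 5 = 157.3500

157.350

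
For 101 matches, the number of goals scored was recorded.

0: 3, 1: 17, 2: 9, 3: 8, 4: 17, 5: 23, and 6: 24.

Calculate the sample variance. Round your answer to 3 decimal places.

3.608

Values: 0, 1, 2, 3, 4, 5, 6
n = 101, Σfx = 386, mean = 3.8218
Σfx² = 1836
Σf(x − x̄)² = Σfx² − (Σfx)²/n = 1836 − 386²/101 = 360.7921
Sample variance = 360.7921 / 100 = 3.6079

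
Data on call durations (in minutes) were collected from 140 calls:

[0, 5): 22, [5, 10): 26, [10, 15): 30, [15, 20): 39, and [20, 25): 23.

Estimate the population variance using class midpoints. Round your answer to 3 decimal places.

Midpoints: 2.5, 7.5, 12.5, 17.5, 22.5
n = 140, Σfm = 1825, mean = 13.0357
Σfm² = 29875
Σf(m − x̄)² = Σfm² − (Σfm)²/n = 29875 − 1825²/140 = 6084.8214
Population variance = 6084.8214 / 140 = 43.4630

43.463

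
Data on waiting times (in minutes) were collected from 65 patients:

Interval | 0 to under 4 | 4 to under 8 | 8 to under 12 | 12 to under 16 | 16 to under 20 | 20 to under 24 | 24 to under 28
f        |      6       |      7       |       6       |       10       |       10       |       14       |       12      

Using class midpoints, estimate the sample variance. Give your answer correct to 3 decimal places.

60.515

Midpoints: 2, 6, 10, 14, 18, 22, 26
n = 65, Σfm = 1054, mean = 16.2154
Σfm² = 20964
Σf(m − x̄)² = Σfm² − (Σfm)²/n = 20964 − 1054²/65 = 3872.9846
Sample variance = 3872.9846 / 64 = 60.5154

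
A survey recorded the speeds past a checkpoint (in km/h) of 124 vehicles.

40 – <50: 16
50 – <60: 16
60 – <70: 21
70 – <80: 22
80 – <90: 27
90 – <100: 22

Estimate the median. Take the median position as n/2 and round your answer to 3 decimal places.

74.091

Cumulative frequencies: 16, 32, 53, 75, 102, 124
n = 124; position = n/2 = 62.
This falls in the class 70 – <80: L = 70, F = 53, f = 22, h = 10.
Median ≈ 70 + ((62 − 53) / 22) × 10 = 74.0909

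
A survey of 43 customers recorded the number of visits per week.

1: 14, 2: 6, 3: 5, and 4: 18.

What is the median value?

3

Cumulative frequencies: 14, 20, 25, 43
n = 43, so the median is the value in position (n+1)/2 = 22.
Position 22 falls at value 3.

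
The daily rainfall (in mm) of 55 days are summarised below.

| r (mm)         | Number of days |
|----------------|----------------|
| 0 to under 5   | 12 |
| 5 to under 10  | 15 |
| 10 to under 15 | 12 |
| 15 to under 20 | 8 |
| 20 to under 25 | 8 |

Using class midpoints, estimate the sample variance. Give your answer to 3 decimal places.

45.791

Midpoints: 2.5, 7.5, 12.5, 17.5, 22.5
n = 55, Σfm = 612.5, mean = 11.1364
Σfm² = 9293.75
Σf(m − x̄)² = Σfm² − (Σfm)²/n = 9293.75 − 612.5²/55 = 2472.7273
Sample variance = 2472.7273 / 54 = 45.7912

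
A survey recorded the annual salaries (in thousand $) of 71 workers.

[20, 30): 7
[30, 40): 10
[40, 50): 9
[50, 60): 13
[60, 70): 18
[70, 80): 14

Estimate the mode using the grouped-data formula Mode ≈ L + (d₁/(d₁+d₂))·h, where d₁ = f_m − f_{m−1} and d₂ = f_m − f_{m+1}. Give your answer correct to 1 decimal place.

65.6

Modal class: [60, 70) (highest frequency 18).
d₁ = 18 − 13 = 5, d₂ = 18 − 14 = 4
Mode ≈ 60 + (5/(5+4)) × 10 = 60 + 5.5556 = 65.5556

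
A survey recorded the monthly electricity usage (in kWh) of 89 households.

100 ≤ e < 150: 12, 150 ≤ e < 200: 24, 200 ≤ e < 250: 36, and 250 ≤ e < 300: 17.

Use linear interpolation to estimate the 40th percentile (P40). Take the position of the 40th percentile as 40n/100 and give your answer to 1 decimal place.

199.2

Cumulative frequencies: 12, 36, 72, 89
n = 89; position = 40n/100 = 35.6.
This falls in the class 150 ≤ e < 200: L = 150, F = 12, f = 24, h = 50.
40th percentile ≈ 150 + ((35.6 − 12) / 24) × 50 = 199.1667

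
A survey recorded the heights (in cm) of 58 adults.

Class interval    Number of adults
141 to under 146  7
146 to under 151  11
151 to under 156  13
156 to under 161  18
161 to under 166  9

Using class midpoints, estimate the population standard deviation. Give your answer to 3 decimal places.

Midpoints: 143.5, 148.5, 153.5, 158.5, 163.5
n = 58, Σfm = 8958, mean = 154.4483
Σfm² = 1385820.5
Σf(m − x̄)² = Σfm² − (Σfm)²/n = 1385820.5 − 8958²/58 = 2272.8448
Population variance = 2272.8448 / 58 = 39.1870
Standard deviation = √39.1870 = 6.2600

6.260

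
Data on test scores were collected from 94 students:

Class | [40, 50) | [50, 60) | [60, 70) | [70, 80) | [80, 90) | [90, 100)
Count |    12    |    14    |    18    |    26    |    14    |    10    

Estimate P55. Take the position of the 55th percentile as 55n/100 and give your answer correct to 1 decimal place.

73.0

Cumulative frequencies: 12, 26, 44, 70, 84, 94
n = 94; position = 55n/100 = 51.7.
This falls in the class [70, 80): L = 70, F = 44, f = 26, h = 10.
55th percentile ≈ 70 + ((51.7 − 44) / 26) × 10 = 72.9615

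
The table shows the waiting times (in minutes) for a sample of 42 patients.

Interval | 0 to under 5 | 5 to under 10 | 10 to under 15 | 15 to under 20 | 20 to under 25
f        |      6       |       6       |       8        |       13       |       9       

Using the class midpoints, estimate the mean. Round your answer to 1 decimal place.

14.0

Midpoints: 2.5, 7.5, 12.5, 17.5, 22.5
Σfm = 6×2.5 + 6×7.5 + 8×12.5 + 13×17.5 + 9×22.5 = 590
n = Σf = 42
Mean = 590 / 42 = 14.0476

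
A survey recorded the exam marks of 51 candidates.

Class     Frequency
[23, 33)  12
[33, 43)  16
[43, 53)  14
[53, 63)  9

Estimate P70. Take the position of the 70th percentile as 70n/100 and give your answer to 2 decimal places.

48.50

Cumulative frequencies: 12, 28, 42, 51
n = 51; position = 70n/100 = 35.7.
This falls in the class [43, 53): L = 43, F = 28, f = 14, h = 10.
70th percentile ≈ 43 + ((35.7 − 28) / 14) × 10 = 48.5000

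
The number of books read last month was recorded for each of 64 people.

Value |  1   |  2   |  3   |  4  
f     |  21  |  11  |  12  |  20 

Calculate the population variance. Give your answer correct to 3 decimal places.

1.531

Values: 1, 2, 3, 4
n = 64, Σfx = 159, mean = 2.4844
Σfx² = 493
Σf(x − x̄)² = Σfx² − (Σfx)²/n = 493 − 159²/64 = 97.9844
Population variance = 97.9844 / 64 = 1.5310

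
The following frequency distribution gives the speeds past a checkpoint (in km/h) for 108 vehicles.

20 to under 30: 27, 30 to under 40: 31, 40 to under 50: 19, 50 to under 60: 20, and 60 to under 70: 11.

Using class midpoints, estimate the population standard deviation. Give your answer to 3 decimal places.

13.119

Midpoints: 25, 35, 45, 55, 65
n = 108, Σfm = 4430, mean = 41.0185
Σfm² = 200300
Σf(m − x̄)² = Σfm² − (Σfm)²/n = 200300 − 4430²/108 = 18587.9630
Population variance = 18587.9630 / 108 = 172.1108
Standard deviation = √172.1108 = 13.1191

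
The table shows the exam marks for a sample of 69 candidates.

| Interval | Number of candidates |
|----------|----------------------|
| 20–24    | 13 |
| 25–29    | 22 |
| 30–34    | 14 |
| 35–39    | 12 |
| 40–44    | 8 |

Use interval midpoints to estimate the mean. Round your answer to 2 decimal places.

Midpoints: 22, 27, 32, 37, 42
Σfm = 13×22 + 22×27 + 14×32 + 12×37 + 8×42 = 2108
n = Σf = 69
Mean = 2108 / 69 = 30.5507

30.55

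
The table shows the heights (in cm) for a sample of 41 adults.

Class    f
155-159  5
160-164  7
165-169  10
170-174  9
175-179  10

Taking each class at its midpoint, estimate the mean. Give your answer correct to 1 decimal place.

Midpoints: 157, 162, 167, 172, 177
Σfm = 5×157 + 7×162 + 10×167 + 9×172 + 10×177 = 6907
n = Σf = 41
Mean = 6907 / 41 = 168.4634

168.5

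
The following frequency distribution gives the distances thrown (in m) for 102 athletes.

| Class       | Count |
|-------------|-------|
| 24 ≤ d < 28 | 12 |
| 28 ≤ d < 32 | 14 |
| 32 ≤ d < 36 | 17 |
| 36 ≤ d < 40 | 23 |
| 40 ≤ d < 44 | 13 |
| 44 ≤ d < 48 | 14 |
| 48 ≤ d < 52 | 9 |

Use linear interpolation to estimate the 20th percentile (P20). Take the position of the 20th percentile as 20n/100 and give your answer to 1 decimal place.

30.4

Cumulative frequencies: 12, 26, 43, 66, 79, 93, 102
n = 102; position = 20n/100 = 20.4.
This falls in the class 28 ≤ d < 32: L = 28, F = 12, f = 14, h = 4.
20th percentile ≈ 28 + ((20.4 − 12) / 14) × 4 = 30.4000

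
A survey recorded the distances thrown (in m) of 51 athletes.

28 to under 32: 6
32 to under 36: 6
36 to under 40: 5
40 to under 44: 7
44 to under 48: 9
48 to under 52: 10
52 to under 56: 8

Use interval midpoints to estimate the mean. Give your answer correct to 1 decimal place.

43.4

Midpoints: 30, 34, 38, 42, 46, 50, 54
Σfm = 6×30 + 6×34 + 5×38 + 7×42 + 9×46 + 10×50 + 8×54 = 2214
n = Σf = 51
Mean = 2214 / 51 = 43.4118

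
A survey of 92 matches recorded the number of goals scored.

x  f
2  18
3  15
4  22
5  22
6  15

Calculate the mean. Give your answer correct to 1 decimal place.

Values: 2, 3, 4, 5, 6
Σfx = 18×2 + 15×3 + 22×4 + 22×5 + 15×6 = 369
n = Σf = 92
Mean = 369 / 92 = 4.0109

4.0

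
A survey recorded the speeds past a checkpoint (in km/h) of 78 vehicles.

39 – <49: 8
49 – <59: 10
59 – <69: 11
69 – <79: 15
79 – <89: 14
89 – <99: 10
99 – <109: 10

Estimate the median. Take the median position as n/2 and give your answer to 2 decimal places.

75.67

Cumulative frequencies: 8, 18, 29, 44, 58, 68, 78
n = 78; position = n/2 = 39.
This falls in the class 69 – <79: L = 69, F = 29, f = 15, h = 10.
Median ≈ 69 + ((39 − 29) / 15) × 10 = 75.6667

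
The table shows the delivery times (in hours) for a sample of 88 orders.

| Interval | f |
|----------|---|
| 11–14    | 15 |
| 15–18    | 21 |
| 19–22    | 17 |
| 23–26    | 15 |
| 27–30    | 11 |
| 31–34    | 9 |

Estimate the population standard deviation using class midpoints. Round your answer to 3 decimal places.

Midpoints: 12.5, 16.5, 20.5, 24.5, 28.5, 32.5
n = 88, Σfm = 1856, mean = 21.0909
Σfm² = 42650
Σf(m − x̄)² = Σfm² − (Σfm)²/n = 42650 − 1856²/88 = 3505.2727
Population variance = 3505.2727 / 88 = 39.8326
Standard deviation = √39.8326 = 6.3113

6.311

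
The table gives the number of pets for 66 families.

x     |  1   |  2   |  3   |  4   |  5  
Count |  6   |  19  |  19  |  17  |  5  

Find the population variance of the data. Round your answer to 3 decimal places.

1.208

Values: 1, 2, 3, 4, 5
n = 66, Σfx = 194, mean = 2.9394
Σfx² = 650
Σf(x − x̄)² = Σfx² − (Σfx)²/n = 650 − 194²/66 = 79.7576
Population variance = 79.7576 / 66 = 1.2084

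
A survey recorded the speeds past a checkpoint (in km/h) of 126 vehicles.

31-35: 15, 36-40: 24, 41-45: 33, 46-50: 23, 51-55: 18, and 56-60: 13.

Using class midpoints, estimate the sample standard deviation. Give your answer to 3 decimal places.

Midpoints: 33, 38, 43, 48, 53, 58
n = 126, Σfm = 5638, mean = 44.7460
Σfm² = 259294
Σf(m − x̄)² = Σfm² − (Σfm)²/n = 259294 − 5638²/126 = 7015.8730
Sample variance = 7015.8730 / 125 = 56.1270
Standard deviation = √56.1270 = 7.4918

7.492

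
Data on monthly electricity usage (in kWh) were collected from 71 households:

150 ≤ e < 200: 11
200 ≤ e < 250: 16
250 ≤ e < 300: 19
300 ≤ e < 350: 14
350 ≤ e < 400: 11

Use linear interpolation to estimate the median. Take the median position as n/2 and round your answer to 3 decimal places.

272.368

Cumulative frequencies: 11, 27, 46, 60, 71
n = 71; position = n/2 = 35.5.
This falls in the class 250 ≤ e < 300: L = 250, F = 27, f = 19, h = 50.
Median ≈ 250 + ((35.5 − 27) / 19) × 50 = 272.3684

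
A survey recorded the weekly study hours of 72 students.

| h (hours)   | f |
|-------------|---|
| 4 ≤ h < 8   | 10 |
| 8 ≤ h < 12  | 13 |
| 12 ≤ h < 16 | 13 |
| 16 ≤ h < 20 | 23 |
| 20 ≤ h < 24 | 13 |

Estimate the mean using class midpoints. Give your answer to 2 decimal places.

14.89

Midpoints: 6, 10, 14, 18, 22
Σfm = 10×6 + 13×10 + 13×14 + 23×18 + 13×22 = 1072
n = Σf = 72
Mean = 1072 / 72 = 14.8889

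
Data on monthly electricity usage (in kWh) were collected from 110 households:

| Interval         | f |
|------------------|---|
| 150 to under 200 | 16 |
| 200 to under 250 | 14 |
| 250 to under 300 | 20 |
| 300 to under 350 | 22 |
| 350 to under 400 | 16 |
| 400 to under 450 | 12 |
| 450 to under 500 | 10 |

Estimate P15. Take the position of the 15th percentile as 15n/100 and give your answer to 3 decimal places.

Cumulative frequencies: 16, 30, 50, 72, 88, 100, 110
n = 110; position = 15n/100 = 16.5.
This falls in the class 200 to under 250: L = 200, F = 16, f = 14, h = 50.
15th percentile ≈ 200 + ((16.5 − 16) / 14) × 50 = 201.7857

201.786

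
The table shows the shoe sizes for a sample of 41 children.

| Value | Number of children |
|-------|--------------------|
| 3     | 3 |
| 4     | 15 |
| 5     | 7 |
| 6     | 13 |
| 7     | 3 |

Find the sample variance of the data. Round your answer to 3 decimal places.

Values: 3, 4, 5, 6, 7
n = 41, Σfx = 203, mean = 4.9512
Σfx² = 1057
Σf(x − x̄)² = Σfx² − (Σfx)²/n = 1057 − 203²/41 = 51.9024
Sample variance = 51.9024 / 40 = 1.2976

1.298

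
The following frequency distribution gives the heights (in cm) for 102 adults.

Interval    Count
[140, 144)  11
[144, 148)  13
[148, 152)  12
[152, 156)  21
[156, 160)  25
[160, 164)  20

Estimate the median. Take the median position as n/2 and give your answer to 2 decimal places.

Cumulative frequencies: 11, 24, 36, 57, 82, 102
n = 102; position = n/2 = 51.
This falls in the class [152, 156): L = 152, F = 36, f = 21, h = 4.
Median ≈ 152 + ((51 − 36) / 21) × 4 = 154.8571

154.86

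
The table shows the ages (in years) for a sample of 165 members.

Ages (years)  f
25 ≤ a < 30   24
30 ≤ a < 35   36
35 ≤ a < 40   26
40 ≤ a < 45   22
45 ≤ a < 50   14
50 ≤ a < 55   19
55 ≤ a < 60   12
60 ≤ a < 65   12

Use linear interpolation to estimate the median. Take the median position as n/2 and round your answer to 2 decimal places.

Cumulative frequencies: 24, 60, 86, 108, 122, 141, 153, 165
n = 165; position = n/2 = 82.5.
This falls in the class 35 ≤ a < 40: L = 35, F = 60, f = 26, h = 5.
Median ≈ 35 + ((82.5 − 60) / 26) × 5 = 39.3269

39.33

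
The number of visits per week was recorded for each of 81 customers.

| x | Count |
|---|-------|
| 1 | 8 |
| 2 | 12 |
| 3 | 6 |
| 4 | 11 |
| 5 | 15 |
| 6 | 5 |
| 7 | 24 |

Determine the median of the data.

5

Cumulative frequencies: 8, 20, 26, 37, 52, 57, 81
n = 81, so the median is the value in position (n+1)/2 = 41.
Position 41 falls at value 5.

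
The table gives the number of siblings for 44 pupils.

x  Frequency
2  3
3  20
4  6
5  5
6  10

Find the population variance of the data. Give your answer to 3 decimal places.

1.749

Values: 2, 3, 4, 5, 6
n = 44, Σfx = 175, mean = 3.9773
Σfx² = 773
Σf(x − x̄)² = Σfx² − (Σfx)²/n = 773 − 175²/44 = 76.9773
Population variance = 76.9773 / 44 = 1.7495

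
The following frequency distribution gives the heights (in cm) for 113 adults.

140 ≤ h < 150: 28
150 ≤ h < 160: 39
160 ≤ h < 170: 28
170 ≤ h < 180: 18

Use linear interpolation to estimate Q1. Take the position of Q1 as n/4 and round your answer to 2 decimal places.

150.06

Cumulative frequencies: 28, 67, 95, 113
n = 113; position = n/4 = 28.25.
This falls in the class 150 ≤ h < 160: L = 150, F = 28, f = 39, h = 10.
Lower quartile ≈ 150 + ((28.25 − 28) / 39) × 10 = 150.0641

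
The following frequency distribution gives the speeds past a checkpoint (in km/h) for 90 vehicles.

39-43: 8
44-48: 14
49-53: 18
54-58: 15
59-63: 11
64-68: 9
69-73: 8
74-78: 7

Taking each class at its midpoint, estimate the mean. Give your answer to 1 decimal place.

56.6

Midpoints: 41, 46, 51, 56, 61, 66, 71, 76
Σfm = 8×41 + 14×46 + 18×51 + 15×56 + 11×61 + 9×66 + 8×71 + 7×76 = 5095
n = Σf = 90
Mean = 5095 / 90 = 56.6111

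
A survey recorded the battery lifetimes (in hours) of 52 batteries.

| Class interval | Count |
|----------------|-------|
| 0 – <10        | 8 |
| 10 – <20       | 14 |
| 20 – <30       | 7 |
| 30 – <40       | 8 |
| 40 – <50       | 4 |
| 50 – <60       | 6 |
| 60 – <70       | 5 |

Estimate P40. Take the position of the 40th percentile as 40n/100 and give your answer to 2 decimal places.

19.14

Cumulative frequencies: 8, 22, 29, 37, 41, 47, 52
n = 52; position = 40n/100 = 20.8.
This falls in the class 10 – <20: L = 10, F = 8, f = 14, h = 10.
40th percentile ≈ 10 + ((20.8 − 8) / 14) × 10 = 19.1429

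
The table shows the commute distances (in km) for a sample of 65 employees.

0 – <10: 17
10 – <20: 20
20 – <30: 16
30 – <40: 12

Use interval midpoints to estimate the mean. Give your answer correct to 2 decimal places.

Midpoints: 5, 15, 25, 35
Σfm = 17×5 + 20×15 + 16×25 + 12×35 = 1205
n = Σf = 65
Mean = 1205 / 65 = 18.5385

18.54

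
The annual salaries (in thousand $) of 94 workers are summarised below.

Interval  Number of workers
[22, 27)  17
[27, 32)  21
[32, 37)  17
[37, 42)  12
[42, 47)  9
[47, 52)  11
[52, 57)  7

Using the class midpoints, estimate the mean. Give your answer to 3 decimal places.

Midpoints: 24.5, 29.5, 34.5, 39.5, 44.5, 49.5, 54.5
Σfm = 17×24.5 + 21×29.5 + 17×34.5 + 12×39.5 + 9×44.5 + 11×49.5 + 7×54.5 = 3423
n = Σf = 94
Mean = 3423 / 94 = 36.4149

36.415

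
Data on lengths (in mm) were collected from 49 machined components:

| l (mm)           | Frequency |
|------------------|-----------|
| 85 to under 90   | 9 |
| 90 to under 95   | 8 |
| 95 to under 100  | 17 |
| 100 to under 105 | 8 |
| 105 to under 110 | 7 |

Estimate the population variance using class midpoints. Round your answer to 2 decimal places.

Midpoints: 87.5, 92.5, 97.5, 102.5, 107.5
n = 49, Σfm = 4757.5, mean = 97.0918
Σfm² = 463906.25
Σf(m − x̄)² = Σfm² − (Σfm)²/n = 463906.25 − 4757.5²/49 = 1991.8367
Population variance = 1991.8367 / 49 = 40.6497

40.65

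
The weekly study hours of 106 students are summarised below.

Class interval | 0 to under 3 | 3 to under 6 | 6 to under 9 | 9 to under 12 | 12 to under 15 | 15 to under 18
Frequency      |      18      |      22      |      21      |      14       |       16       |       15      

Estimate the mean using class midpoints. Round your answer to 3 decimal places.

Midpoints: 1.5, 4.5, 7.5, 10.5, 13.5, 16.5
Σfm = 18×1.5 + 22×4.5 + 21×7.5 + 14×10.5 + 16×13.5 + 15×16.5 = 894
n = Σf = 106
Mean = 894 / 106 = 8.4340

8.434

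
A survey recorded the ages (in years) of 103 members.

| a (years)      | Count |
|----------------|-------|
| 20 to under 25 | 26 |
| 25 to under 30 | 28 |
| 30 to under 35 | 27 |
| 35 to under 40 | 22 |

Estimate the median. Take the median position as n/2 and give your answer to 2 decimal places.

Cumulative frequencies: 26, 54, 81, 103
n = 103; position = n/2 = 51.5.
This falls in the class 25 to under 30: L = 25, F = 26, f = 28, h = 5.
Median ≈ 25 + ((51.5 − 26) / 28) × 5 = 29.5536

29.55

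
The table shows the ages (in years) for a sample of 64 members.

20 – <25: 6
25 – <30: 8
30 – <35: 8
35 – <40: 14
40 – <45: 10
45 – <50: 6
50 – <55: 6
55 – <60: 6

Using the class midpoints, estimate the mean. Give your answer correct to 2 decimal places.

39.22

Midpoints: 22.5, 27.5, 32.5, 37.5, 42.5, 47.5, 52.5, 57.5
Σfm = 6×22.5 + 8×27.5 + 8×32.5 + 14×37.5 + 10×42.5 + 6×47.5 + 6×52.5 + 6×57.5 = 2510
n = Σf = 64
Mean = 2510 / 64 = 39.2188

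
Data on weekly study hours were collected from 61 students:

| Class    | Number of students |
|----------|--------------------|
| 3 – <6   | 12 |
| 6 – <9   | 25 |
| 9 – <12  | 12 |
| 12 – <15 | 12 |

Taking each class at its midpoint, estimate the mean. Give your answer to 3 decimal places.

8.680

Midpoints: 4.5, 7.5, 10.5, 13.5
Σfm = 12×4.5 + 25×7.5 + 12×10.5 + 12×13.5 = 529.5
n = Σf = 61
Mean = 529.5 / 61 = 8.6803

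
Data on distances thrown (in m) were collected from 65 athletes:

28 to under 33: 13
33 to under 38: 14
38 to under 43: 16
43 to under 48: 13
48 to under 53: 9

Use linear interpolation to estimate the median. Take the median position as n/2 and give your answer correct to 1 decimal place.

39.7

Cumulative frequencies: 13, 27, 43, 56, 65
n = 65; position = n/2 = 32.5.
This falls in the class 38 to under 43: L = 38, F = 27, f = 16, h = 5.
Median ≈ 38 + ((32.5 − 27) / 16) × 5 = 39.7188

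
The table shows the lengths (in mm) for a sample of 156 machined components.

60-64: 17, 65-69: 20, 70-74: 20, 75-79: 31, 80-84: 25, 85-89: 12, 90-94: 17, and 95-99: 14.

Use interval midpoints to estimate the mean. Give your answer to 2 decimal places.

Midpoints: 62, 67, 72, 77, 82, 87, 92, 97
Σfm = 17×62 + 20×67 + 20×72 + 31×77 + 25×82 + 12×87 + 17×92 + 14×97 = 12237
n = Σf = 156
Mean = 12237 / 156 = 78.4423

78.44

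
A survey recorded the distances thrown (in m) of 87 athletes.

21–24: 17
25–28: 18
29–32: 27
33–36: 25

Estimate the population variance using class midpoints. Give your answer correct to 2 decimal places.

Midpoints: 22.5, 26.5, 30.5, 34.5
n = 87, Σfm = 2545.5, mean = 29.2586
Σfm² = 76119.75
Σf(m − x̄)² = Σfm² − (Σfm)²/n = 76119.75 − 2545.5²/87 = 1641.9310
Population variance = 1641.9310 / 87 = 18.8728

18.87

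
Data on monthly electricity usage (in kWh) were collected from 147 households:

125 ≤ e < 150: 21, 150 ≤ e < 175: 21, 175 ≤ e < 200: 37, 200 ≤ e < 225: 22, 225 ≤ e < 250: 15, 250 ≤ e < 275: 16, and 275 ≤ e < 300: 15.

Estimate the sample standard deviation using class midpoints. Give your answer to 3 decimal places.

Midpoints: 137.5, 162.5, 187.5, 212.5, 237.5, 262.5, 287.5
n = 147, Σfm = 29987.5, mean = 203.9966
Σfm² = 6434218.75
Σf(m − x̄)² = Σfm² − (Σfm)²/n = 6434218.75 − 29987.5²/147 = 316870.7483
Sample variance = 316870.7483 / 146 = 2170.3476
Standard deviation = √2170.3476 = 46.5870

46.587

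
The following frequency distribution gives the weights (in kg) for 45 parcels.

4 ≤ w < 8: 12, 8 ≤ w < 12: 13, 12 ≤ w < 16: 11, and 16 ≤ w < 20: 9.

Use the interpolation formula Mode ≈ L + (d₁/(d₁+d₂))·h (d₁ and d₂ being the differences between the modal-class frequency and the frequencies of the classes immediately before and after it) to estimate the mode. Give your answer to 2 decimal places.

9.33

Modal class: 8 ≤ w < 12 (highest frequency 13).
d₁ = 13 − 12 = 1, d₂ = 13 − 11 = 2
Mode ≈ 8 + (1/(1+2)) × 4 = 8 + 1.3333 = 9.3333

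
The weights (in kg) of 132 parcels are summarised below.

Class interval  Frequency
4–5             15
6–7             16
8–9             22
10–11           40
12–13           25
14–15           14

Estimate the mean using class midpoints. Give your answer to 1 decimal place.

9.8

Midpoints: 4.5, 6.5, 8.5, 10.5, 12.5, 14.5
Σfm = 15×4.5 + 16×6.5 + 22×8.5 + 40×10.5 + 25×12.5 + 14×14.5 = 1294
n = Σf = 132
Mean = 1294 / 132 = 9.8030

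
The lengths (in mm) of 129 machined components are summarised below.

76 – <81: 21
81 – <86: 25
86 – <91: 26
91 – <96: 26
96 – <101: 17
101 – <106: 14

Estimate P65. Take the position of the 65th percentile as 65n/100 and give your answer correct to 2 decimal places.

Cumulative frequencies: 21, 46, 72, 98, 115, 129
n = 129; position = 65n/100 = 83.85.
This falls in the class 91 – <96: L = 91, F = 72, f = 26, h = 5.
65th percentile ≈ 91 + ((83.85 − 72) / 26) × 5 = 93.2788

93.28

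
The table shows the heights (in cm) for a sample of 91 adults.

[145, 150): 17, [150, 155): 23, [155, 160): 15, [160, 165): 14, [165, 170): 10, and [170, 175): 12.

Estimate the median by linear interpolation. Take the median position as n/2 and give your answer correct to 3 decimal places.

Cumulative frequencies: 17, 40, 55, 69, 79, 91
n = 91; position = n/2 = 45.5.
This falls in the class [155, 160): L = 155, F = 40, f = 15, h = 5.
Median ≈ 155 + ((45.5 − 40) / 15) × 5 = 156.8333

156.833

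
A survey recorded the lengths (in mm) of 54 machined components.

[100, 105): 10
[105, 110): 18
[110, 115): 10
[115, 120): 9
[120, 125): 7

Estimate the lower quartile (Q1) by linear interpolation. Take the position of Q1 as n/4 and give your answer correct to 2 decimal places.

105.97

Cumulative frequencies: 10, 28, 38, 47, 54
n = 54; position = n/4 = 13.5.
This falls in the class [105, 110): L = 105, F = 10, f = 18, h = 5.
Lower quartile ≈ 105 + ((13.5 − 10) / 18) × 5 = 105.9722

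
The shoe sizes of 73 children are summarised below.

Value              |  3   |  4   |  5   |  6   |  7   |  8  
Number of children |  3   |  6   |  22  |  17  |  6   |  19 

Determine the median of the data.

Cumulative frequencies: 3, 9, 31, 48, 54, 73
n = 73, so the median is the value in position (n+1)/2 = 37.
Position 37 falls at value 6.

6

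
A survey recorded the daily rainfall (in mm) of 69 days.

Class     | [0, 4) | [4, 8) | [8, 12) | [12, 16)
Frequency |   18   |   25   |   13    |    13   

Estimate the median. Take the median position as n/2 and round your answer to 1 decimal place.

6.6

Cumulative frequencies: 18, 43, 56, 69
n = 69; position = n/2 = 34.5.
This falls in the class [4, 8): L = 4, F = 18, f = 25, h = 4.
Median ≈ 4 + ((34.5 − 18) / 25) × 4 = 6.6400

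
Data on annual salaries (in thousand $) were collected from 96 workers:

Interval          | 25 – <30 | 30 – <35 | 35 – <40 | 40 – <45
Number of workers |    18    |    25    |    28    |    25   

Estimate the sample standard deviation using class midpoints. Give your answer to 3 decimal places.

Midpoints: 27.5, 32.5, 37.5, 42.5
n = 96, Σfm = 3420, mean = 35.6250
Σfm² = 124550
Σf(m − x̄)² = Σfm² − (Σfm)²/n = 124550 − 3420²/96 = 2712.5000
Sample variance = 2712.5000 / 95 = 28.5526
Standard deviation = √28.5526 = 5.3435

5.343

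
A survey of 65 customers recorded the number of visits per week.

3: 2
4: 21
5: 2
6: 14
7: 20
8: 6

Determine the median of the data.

Cumulative frequencies: 2, 23, 25, 39, 59, 65
n = 65, so the median is the value in position (n+1)/2 = 33.
Position 33 falls at value 6.

6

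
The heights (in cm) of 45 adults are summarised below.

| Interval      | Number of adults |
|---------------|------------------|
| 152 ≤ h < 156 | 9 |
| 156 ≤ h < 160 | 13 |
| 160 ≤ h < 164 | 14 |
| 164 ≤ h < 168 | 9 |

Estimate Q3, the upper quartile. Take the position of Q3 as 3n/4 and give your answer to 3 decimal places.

163.357

Cumulative frequencies: 9, 22, 36, 45
n = 45; position = 3n/4 = 33.75.
This falls in the class 160 ≤ h < 164: L = 160, F = 22, f = 14, h = 4.
Upper quartile ≈ 160 + ((33.75 − 22) / 14) × 4 = 163.3571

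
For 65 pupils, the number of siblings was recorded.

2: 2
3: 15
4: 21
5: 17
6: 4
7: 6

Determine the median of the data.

Cumulative frequencies: 2, 17, 38, 55, 59, 65
n = 65, so the median is the value in position (n+1)/2 = 33.
Position 33 falls at value 4.

4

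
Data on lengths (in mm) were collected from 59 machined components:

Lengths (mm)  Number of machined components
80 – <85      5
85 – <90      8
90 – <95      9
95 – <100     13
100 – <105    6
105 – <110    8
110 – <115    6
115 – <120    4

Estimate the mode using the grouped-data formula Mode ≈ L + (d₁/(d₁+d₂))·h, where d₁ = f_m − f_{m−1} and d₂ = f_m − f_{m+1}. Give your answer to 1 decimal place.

96.8

Modal class: 95 – <100 (highest frequency 13).
d₁ = 13 − 9 = 4, d₂ = 13 − 6 = 7
Mode ≈ 95 + (4/(4+7)) × 5 = 95 + 1.8182 = 96.8182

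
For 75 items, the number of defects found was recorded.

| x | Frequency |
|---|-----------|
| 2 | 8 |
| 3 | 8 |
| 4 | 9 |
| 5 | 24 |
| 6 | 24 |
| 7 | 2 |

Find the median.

5

Cumulative frequencies: 8, 16, 25, 49, 73, 75
n = 75, so the median is the value in position (n+1)/2 = 38.
Position 38 falls at value 5.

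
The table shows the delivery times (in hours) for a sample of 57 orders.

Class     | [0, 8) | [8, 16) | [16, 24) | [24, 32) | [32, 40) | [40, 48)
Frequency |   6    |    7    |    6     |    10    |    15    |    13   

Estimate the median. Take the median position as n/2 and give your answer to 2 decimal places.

31.60

Cumulative frequencies: 6, 13, 19, 29, 44, 57
n = 57; position = n/2 = 28.5.
This falls in the class [24, 32): L = 24, F = 19, f = 10, h = 8.
Median ≈ 24 + ((28.5 − 19) / 10) × 8 = 31.6000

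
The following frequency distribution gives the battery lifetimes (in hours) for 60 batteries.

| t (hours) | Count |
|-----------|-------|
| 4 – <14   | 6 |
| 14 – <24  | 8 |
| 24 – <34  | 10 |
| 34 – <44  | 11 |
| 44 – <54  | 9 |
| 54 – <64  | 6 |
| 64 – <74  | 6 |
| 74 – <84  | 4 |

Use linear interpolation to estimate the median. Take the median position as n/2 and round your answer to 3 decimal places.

39.455

Cumulative frequencies: 6, 14, 24, 35, 44, 50, 56, 60
n = 60; position = n/2 = 30.
This falls in the class 34 – <44: L = 34, F = 24, f = 11, h = 10.
Median ≈ 34 + ((30 − 24) / 11) × 10 = 39.4545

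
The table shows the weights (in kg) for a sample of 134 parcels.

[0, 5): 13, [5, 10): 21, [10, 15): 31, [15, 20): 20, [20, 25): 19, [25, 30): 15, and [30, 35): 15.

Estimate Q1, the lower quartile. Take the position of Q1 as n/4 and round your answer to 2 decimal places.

Cumulative frequencies: 13, 34, 65, 85, 104, 119, 134
n = 134; position = n/4 = 33.5.
This falls in the class [5, 10): L = 5, F = 13, f = 21, h = 5.
Lower quartile ≈ 5 + ((33.5 − 13) / 21) × 5 = 9.8810

9.88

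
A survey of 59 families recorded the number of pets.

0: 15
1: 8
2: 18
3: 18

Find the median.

2

Cumulative frequencies: 15, 23, 41, 59
n = 59, so the median is the value in position (n+1)/2 = 30.
Position 30 falls at value 2.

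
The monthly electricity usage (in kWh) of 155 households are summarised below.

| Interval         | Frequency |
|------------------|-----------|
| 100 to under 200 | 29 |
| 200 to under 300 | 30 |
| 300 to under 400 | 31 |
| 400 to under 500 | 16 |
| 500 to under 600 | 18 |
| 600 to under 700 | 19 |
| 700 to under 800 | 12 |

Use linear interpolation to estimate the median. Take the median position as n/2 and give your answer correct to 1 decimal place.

Cumulative frequencies: 29, 59, 90, 106, 124, 143, 155
n = 155; position = n/2 = 77.5.
This falls in the class 300 to under 400: L = 300, F = 59, f = 31, h = 100.
Median ≈ 300 + ((77.5 − 59) / 31) × 100 = 359.6774

359.7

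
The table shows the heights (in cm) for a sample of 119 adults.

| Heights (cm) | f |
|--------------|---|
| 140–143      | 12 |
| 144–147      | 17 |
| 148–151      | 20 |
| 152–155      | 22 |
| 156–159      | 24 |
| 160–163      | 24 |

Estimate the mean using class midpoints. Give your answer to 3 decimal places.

Midpoints: 141.5, 145.5, 149.5, 153.5, 157.5, 161.5
Σfm = 12×141.5 + 17×145.5 + 20×149.5 + 22×153.5 + 24×157.5 + 24×161.5 = 18194.5
n = Σf = 119
Mean = 18194.5 / 119 = 152.8950

152.895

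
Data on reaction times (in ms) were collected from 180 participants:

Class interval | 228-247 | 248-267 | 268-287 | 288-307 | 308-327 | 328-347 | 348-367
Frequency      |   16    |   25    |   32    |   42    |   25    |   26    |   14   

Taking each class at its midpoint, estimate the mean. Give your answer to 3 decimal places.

296.278

Midpoints: 237.5, 257.5, 277.5, 297.5, 317.5, 337.5, 357.5
Σfm = 16×237.5 + 25×257.5 + 32×277.5 + 42×297.5 + 25×317.5 + 26×337.5 + 14×357.5 = 53330
n = Σf = 180
Mean = 53330 / 180 = 296.2778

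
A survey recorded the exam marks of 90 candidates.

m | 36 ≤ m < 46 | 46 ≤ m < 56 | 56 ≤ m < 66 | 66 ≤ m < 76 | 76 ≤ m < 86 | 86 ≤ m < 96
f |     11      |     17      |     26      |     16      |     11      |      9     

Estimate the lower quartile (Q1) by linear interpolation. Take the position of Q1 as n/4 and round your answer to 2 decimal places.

52.76

Cumulative frequencies: 11, 28, 54, 70, 81, 90
n = 90; position = n/4 = 22.5.
This falls in the class 46 ≤ m < 56: L = 46, F = 11, f = 17, h = 10.
Lower quartile ≈ 46 + ((22.5 − 11) / 17) × 10 = 52.7647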